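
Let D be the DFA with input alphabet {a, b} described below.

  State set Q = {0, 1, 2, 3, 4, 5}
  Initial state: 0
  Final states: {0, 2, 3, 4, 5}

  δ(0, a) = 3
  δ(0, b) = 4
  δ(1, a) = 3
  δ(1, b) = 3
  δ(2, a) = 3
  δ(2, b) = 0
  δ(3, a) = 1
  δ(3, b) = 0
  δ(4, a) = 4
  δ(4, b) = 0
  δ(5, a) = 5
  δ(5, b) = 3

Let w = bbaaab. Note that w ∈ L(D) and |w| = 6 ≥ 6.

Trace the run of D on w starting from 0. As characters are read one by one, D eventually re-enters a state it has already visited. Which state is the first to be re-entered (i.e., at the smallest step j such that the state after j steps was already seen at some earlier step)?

State sequence: 0 -b-> 4 -b-> 0 -a-> 3 -a-> 1 -a-> 3 -b-> 0
First repeat at step 2: 0 was already visited.

The earliest repeat is at step j = 2: D is in 0, which it already visited at step i = 0.
The DFA has 6 states, so the proof of the pumping lemma guarantees a repeated state among the first 6+1 visited; the segment between the two visits is the pumpable y.

0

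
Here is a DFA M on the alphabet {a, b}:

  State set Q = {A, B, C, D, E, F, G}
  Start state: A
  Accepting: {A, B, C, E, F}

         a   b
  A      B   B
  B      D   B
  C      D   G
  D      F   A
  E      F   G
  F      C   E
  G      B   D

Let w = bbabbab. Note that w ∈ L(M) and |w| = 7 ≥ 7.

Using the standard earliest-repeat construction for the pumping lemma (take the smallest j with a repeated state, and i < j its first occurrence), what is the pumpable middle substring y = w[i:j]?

Run of M on w = b b a b b a b:
  step 0: A  (start)
  step 1: B  (read b: A→B)
  step 2: B  (read b: B→B)   ← first repeat (B seen earlier)
  step 3: D  (read a: B→D)
  step 4: A  (read b: D→A)
  step 5: B  (read b: A→B)
  step 6: D  (read a: B→D)
  step 7: A  (read b: D→A)

So i = 1, j = 2, giving x = w[0:1] = b, y = w[1:2] = b, z = w[2:7] = abbab.
Check: |xy| = 2 ≤ 7 and |y| = 1 ≥ 1. Reading y takes M from B back to B, so every xyⁱz is accepted.

b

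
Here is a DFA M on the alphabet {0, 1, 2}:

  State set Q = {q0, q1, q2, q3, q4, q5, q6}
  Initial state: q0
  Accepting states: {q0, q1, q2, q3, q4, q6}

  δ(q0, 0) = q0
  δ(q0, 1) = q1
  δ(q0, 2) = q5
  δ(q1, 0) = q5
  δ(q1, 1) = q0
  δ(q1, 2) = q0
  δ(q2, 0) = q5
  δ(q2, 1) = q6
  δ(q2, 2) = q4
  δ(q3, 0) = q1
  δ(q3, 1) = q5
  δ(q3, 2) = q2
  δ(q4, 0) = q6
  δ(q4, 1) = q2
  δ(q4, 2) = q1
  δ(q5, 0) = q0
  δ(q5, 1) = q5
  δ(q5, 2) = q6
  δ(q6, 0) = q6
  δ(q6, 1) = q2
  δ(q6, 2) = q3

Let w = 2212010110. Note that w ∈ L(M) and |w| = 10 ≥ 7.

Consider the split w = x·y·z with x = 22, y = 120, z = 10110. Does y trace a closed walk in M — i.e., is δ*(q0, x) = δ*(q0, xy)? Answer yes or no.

yes

State sequence: q0 -2-> q5 -2-> q6 -1-> q2 -2-> q4 -0-> q6

After x (step 2): q6. After xy (step 5): q6.
They match, so y = 120 drives M around a cycle from q6 back to itself; pumping y any number of times keeps M in q6 before reading z, and xyⁱz ∈ L(M) for every i ≥ 0.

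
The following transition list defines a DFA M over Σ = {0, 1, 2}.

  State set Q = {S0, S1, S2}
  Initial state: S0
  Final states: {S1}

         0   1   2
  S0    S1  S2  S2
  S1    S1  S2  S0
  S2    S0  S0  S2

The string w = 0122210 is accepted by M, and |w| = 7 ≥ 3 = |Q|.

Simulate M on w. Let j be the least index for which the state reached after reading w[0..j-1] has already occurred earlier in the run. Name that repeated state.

State sequence: S0 -0-> S1 -1-> S2 -2-> S2 -2-> S2 -2-> S2 -1-> S0 -0-> S1
First repeat at step 3: S2 was already visited.

The earliest repeat is at step j = 3: M is in S2, which it already visited at step i = 2.
Since M has 3 states, any run of length ≥ 3 visits 3+1 states, so by pigeonhole some state repeats within the first 3 steps — that repeat gives the pumpable loop.

S2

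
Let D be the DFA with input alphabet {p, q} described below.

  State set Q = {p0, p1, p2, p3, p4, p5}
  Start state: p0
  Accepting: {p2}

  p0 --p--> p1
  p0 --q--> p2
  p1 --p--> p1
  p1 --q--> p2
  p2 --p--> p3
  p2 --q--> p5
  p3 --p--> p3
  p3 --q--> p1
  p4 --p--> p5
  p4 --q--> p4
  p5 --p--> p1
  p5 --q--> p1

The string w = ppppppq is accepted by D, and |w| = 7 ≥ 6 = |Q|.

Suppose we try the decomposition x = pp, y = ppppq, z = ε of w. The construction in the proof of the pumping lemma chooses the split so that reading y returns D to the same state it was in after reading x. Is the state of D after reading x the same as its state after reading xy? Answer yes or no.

Run of D on the first 7 characters of w = p p p p p p q:
  step 0: p0  (start)
  step 1: p1  (read p: p0→p1)
  step 2: p1  (read p: p1→p1)
  step 3: p1  (read p: p1→p1)
  step 4: p1  (read p: p1→p1)
  step 5: p1  (read p: p1→p1)
  step 6: p1  (read p: p1→p1)
  step 7: p2  (read q: p1→p2)

After x (step 2): p1. After xy (step 7): p2.
They differ (p1 ≠ p2), so y is not a cycle from the state after x; this split is not the one the pumping-lemma construction produces, and pumping y need not keep the string in L(D).

no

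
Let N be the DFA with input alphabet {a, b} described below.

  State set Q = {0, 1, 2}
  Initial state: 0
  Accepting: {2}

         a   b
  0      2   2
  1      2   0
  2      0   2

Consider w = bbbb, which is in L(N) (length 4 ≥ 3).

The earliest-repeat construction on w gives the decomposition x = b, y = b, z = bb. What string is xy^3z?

xy^3z = b·b·b·b·bb = bbbbbb.
Reading y = b takes N from 2 back to 2, so after x·y·y·y the machine is still in 2, and z then leads to the accepting state 2. Hence bbbbbb ∈ L(N).

bbbbbb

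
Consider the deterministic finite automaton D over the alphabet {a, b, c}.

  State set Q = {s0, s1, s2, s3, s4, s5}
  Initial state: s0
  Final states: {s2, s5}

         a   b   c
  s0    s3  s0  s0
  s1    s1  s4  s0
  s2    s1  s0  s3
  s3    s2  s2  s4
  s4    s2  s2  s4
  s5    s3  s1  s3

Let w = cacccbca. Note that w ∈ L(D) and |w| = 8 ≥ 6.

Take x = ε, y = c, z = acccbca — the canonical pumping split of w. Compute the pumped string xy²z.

ccacccbca

xy^2z = ε·c·c·acccbca = ccacccbca.
Reading y = c takes D from s0 back to s0, so after x·y·y the machine is still in s0, and z then leads to the accepting state s2. Hence ccacccbca ∈ L(D).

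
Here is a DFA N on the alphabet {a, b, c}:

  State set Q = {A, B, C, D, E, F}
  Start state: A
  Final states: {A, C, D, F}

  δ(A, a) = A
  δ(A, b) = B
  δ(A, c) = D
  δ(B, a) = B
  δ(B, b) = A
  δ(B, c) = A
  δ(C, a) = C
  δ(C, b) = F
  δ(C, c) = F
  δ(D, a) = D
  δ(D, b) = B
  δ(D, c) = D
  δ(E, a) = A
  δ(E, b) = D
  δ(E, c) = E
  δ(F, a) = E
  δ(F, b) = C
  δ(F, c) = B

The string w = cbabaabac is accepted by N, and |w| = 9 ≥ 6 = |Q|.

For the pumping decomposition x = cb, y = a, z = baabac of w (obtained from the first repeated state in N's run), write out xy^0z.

cbbaabac

xy⁰z = xz = cb·baabac = cbbaabac.
Reading y = a takes N from B back to B, so after x the machine is still in B, and z then leads to the accepting state A. Hence cbbaabac ∈ L(N).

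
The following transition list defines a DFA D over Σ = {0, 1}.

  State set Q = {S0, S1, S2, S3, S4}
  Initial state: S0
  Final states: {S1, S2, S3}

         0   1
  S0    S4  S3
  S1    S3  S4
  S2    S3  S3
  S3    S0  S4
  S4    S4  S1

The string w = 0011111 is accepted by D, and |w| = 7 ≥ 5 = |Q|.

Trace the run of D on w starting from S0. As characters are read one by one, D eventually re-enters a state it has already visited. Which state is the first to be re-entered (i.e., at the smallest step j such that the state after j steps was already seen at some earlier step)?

S4

Run of D on w = 0 0 1 1 1 1 1:
  step 0: S0  (start)
  step 1: S4  (read 0: S0→S4)
  step 2: S4  (read 0: S4→S4)   ← first repeat (S4 seen earlier)
  step 3: S1  (read 1: S4→S1)
  step 4: S4  (read 1: S1→S4)
  step 5: S1  (read 1: S4→S1)
  step 6: S4  (read 1: S1→S4)
  step 7: S1  (read 1: S4→S1)

The earliest repeat is at step j = 2: D is in S4, which it already visited at step i = 1.
The DFA has 5 states, so the proof of the pumping lemma guarantees a repeated state among the first 5+1 visited; the segment between the two visits is the pumpable y.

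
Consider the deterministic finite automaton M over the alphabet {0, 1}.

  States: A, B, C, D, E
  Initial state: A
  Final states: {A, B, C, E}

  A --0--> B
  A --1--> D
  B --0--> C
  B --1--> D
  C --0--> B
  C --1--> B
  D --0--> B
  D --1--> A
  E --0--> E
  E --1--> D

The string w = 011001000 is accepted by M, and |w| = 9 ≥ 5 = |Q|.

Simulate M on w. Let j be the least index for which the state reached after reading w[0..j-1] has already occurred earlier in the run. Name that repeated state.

State sequence: A -0-> B -1-> D -1-> A -0-> B -0-> C -1-> B -0-> C -0-> B -0-> C
First repeat at step 3: A was already visited.

The earliest repeat is at step j = 3: M is in A, which it already visited at step i = 0.
The DFA has 5 states, so the proof of the pumping lemma guarantees a repeated state among the first 5+1 visited; the segment between the two visits is the pumpable y.

A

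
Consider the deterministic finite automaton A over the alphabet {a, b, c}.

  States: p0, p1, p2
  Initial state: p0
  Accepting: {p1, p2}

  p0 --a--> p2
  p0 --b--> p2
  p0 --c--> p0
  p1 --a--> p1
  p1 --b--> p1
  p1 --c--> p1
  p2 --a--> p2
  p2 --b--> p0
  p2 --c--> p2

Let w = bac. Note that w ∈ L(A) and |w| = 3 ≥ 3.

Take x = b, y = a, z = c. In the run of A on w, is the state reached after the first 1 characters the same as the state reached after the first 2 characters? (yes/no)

yes

Run of A on the first 2 characters of w = b a:
  step 0: p0  (start)
  step 1: p2  (read b: p0→p2)
  step 2: p2  (read a: p2→p2)

After x (step 1): p2. After xy (step 2): p2.
They match, so y = a drives A around a cycle from p2 back to itself; pumping y any number of times keeps A in p2 before reading z, and xyⁱz ∈ L(A) for every i ≥ 0.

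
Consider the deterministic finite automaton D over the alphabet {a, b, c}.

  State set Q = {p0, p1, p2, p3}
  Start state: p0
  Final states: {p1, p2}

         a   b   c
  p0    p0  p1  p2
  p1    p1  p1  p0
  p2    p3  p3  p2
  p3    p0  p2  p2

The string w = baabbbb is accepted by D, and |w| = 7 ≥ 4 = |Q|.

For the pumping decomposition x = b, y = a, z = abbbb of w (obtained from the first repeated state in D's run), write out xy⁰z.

xy⁰z = xz = b·abbbb = babbbb.
Reading y = a takes D from p1 back to p1, so after x the machine is still in p1, and z then leads to the accepting state p1. Hence babbbb ∈ L(D).

babbbb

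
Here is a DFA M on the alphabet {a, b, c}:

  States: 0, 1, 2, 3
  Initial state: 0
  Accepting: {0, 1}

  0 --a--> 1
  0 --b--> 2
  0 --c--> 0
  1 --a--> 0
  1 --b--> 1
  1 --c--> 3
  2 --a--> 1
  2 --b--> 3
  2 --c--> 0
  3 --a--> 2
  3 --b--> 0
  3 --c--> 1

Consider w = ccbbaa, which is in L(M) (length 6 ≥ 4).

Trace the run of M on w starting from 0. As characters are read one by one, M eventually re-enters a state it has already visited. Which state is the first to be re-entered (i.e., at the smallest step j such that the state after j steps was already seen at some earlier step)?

State sequence: 0 -c-> 0 -c-> 0 -b-> 2 -b-> 3 -a-> 2 -a-> 1
First repeat at step 1: 0 was already visited.

The earliest repeat is at step j = 1: M is in 0, which it already visited at step i = 0.
Pumping length from the standard proof: p = 4 (the number of states). The repeated state found above gives |xy| = j ≤ 4 and |y| = j − i ≥ 1.

0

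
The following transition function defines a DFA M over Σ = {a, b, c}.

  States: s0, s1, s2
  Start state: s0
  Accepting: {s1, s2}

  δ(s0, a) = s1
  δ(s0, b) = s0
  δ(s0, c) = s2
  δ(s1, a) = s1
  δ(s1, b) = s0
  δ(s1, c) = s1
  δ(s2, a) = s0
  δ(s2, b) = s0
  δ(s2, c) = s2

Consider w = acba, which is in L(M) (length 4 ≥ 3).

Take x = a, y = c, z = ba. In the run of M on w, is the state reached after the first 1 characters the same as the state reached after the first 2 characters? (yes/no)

yes

State sequence: s0 -a-> s1 -c-> s1

After x (step 1): s1. After xy (step 2): s1.
They match, so y = c drives M around a cycle from s1 back to itself; pumping y any number of times keeps M in s1 before reading z, and xyⁱz ∈ L(M) for every i ≥ 0.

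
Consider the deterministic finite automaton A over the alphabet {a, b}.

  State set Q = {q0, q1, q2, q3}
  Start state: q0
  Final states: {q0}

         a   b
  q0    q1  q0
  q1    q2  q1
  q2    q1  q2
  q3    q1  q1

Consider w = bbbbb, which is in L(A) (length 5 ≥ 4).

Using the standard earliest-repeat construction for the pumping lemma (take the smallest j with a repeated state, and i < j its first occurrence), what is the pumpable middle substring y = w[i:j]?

b

State sequence: q0 -b-> q0 -b-> q0 -b-> q0 -b-> q0 -b-> q0
First repeat at step 1: q0 was already visited.

So i = 0, j = 1, giving x = w[0:0] = ε, y = w[0:1] = b, z = w[1:5] = bbbb.
Check: |xy| = 1 ≤ 4 and |y| = 1 ≥ 1. Reading y takes A from q0 back to q0, so every xyⁱz is accepted.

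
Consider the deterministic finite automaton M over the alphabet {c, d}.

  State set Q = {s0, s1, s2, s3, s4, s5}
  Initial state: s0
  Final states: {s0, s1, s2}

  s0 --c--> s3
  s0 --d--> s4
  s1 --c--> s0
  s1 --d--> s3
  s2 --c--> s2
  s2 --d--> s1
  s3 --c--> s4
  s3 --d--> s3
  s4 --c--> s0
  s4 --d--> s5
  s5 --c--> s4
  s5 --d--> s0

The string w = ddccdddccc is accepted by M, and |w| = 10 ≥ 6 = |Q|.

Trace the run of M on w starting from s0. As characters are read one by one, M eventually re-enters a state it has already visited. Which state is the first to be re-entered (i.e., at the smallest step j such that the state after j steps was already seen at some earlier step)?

s4

State sequence: s0 -d-> s4 -d-> s5 -c-> s4 -c-> s0 -d-> s4 -d-> s5 -d-> s0 -c-> s3 -c-> s4 -c-> s0
First repeat at step 3: s4 was already visited.

The earliest repeat is at step j = 3: M is in s4, which it already visited at step i = 1.
Since M has 6 states, any run of length ≥ 6 visits 6+1 states, so by pigeonhole some state repeats within the first 6 steps — that repeat gives the pumpable loop.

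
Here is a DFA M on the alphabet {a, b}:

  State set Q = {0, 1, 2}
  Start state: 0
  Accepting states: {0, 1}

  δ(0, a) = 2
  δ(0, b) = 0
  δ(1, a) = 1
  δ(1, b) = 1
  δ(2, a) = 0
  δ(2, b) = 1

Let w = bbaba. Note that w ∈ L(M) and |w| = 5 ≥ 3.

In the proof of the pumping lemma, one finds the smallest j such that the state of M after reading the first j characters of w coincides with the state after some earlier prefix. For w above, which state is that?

0

State sequence: 0 -b-> 0 -b-> 0 -a-> 2 -b-> 1 -a-> 1
First repeat at step 1: 0 was already visited.

The earliest repeat is at step j = 1: M is in 0, which it already visited at step i = 0.
Pumping length from the standard proof: p = 3 (the number of states). The repeated state found above gives |xy| = j ≤ 3 and |y| = j − i ≥ 1.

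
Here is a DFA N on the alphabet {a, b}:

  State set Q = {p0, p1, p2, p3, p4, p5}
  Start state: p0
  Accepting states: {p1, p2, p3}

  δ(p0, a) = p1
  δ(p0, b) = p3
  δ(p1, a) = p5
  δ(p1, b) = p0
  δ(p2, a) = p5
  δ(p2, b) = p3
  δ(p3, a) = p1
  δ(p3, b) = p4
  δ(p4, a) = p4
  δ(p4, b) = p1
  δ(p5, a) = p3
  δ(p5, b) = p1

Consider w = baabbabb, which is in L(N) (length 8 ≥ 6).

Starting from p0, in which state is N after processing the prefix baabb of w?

p0

State sequence: p0 -b-> p3 -a-> p1 -a-> p5 -b-> p1 -b-> p0

After reading 5 characters, N is in state p0.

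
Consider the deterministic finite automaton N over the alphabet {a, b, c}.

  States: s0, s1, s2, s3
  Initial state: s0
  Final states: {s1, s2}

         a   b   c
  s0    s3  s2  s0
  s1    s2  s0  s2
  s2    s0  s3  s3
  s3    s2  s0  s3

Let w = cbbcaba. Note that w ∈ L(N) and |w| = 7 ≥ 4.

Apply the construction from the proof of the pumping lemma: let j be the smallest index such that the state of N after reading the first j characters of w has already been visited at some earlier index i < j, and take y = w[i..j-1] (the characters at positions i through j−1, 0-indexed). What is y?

State sequence: s0 -c-> s0 -b-> s2 -b-> s3 -c-> s3 -a-> s2 -b-> s3 -a-> s2
First repeat at step 1: s0 was already visited.

So i = 0, j = 1, giving x = w[0:0] = ε, y = w[0:1] = c, z = w[1:7] = bbcaba.
Check: |xy| = 1 ≤ 4 and |y| = 1 ≥ 1. Reading y takes N from s0 back to s0, so every xyⁱz is accepted.

c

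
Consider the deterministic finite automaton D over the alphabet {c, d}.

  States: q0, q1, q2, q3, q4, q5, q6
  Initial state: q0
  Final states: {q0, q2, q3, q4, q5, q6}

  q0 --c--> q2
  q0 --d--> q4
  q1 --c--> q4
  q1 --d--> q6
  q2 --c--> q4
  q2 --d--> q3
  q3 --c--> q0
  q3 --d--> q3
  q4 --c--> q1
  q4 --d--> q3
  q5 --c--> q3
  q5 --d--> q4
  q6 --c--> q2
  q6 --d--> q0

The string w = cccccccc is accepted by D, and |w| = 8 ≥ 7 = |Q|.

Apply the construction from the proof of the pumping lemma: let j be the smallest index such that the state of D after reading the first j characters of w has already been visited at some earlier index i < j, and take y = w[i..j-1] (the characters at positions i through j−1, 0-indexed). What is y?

cc

State sequence: q0 -c-> q2 -c-> q4 -c-> q1 -c-> q4 -c-> q1 -c-> q4 -c-> q1 -c-> q4
First repeat at step 4: q4 was already visited.

So i = 2, j = 4, giving x = w[0:2] = cc, y = w[2:4] = cc, z = w[4:8] = cccc.
Check: |xy| = 4 ≤ 7 and |y| = 2 ≥ 1. Reading y takes D from q4 back to q4, so every xyⁱz is accepted.
With |Q| = 7, pigeonhole forces a state repeat no later than step 7; the substring read between the first and second visits to that state can be pumped.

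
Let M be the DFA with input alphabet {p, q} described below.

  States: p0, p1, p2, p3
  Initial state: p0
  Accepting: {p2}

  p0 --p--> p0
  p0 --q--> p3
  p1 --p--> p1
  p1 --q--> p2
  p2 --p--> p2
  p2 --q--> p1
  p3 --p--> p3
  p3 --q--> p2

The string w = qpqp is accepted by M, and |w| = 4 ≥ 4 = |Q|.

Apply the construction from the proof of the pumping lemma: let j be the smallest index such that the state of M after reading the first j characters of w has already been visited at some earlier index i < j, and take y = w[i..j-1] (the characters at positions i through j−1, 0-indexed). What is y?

State sequence: p0 -q-> p3 -p-> p3 -q-> p2 -p-> p2
First repeat at step 2: p3 was already visited.

So i = 1, j = 2, giving x = w[0:1] = q, y = w[1:2] = p, z = w[2:4] = qp.
Check: |xy| = 2 ≤ 4 and |y| = 1 ≥ 1. Reading y takes M from p3 back to p3, so every xyⁱz is accepted.

p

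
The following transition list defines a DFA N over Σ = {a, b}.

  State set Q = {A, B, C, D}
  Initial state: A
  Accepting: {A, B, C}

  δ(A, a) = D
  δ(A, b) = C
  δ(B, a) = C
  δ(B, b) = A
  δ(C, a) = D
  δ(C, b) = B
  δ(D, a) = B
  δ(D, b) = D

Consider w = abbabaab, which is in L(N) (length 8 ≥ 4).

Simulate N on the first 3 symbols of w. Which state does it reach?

Run of N on the first 3 characters of w = a b b:
  step 0: A  (start)
  step 1: D  (read a: A→D)
  step 2: D  (read b: D→D)
  step 3: D  (read b: D→D)

After reading 3 characters, N is in state D.

D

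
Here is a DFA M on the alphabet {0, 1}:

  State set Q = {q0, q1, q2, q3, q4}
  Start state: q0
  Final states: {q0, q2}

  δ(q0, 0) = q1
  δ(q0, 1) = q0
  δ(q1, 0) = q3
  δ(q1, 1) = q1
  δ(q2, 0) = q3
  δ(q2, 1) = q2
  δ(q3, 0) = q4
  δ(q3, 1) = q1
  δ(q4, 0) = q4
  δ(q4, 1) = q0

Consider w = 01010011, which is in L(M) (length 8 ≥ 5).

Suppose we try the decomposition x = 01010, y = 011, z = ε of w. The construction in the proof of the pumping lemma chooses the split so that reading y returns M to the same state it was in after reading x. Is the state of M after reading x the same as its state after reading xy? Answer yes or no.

no

Run of M on the first 8 characters of w = 0 1 0 1 0 0 1 1:
  step 0: q0  (start)
  step 1: q1  (read 0: q0→q1)
  step 2: q1  (read 1: q1→q1)
  step 3: q3  (read 0: q1→q3)
  step 4: q1  (read 1: q3→q1)
  step 5: q3  (read 0: q1→q3)
  step 6: q4  (read 0: q3→q4)
  step 7: q0  (read 1: q4→q0)
  step 8: q0  (read 1: q0→q0)

After x (step 5): q3. After xy (step 8): q0.
They differ (q3 ≠ q0), so y is not a cycle from the state after x; this split is not the one the pumping-lemma construction produces, and pumping y need not keep the string in L(M).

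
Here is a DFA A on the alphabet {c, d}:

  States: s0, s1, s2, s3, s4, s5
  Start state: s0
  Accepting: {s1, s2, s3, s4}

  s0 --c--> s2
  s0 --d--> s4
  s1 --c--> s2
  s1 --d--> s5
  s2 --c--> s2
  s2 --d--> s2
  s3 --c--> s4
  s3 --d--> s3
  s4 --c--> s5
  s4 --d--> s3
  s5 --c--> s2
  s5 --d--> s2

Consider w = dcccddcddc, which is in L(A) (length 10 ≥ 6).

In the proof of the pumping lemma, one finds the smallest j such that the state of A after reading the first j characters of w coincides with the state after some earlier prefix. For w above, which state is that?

s2

Run of A on w = d c c c d d c d d c:
  step 0: s0  (start)
  step 1: s4  (read d: s0→s4)
  step 2: s5  (read c: s4→s5)
  step 3: s2  (read c: s5→s2)
  step 4: s2  (read c: s2→s2)   ← first repeat (s2 seen earlier)
  step 5: s2  (read d: s2→s2)
  step 6: s2  (read d: s2→s2)
  step 7: s2  (read c: s2→s2)
  step 8: s2  (read d: s2→s2)
  step 9: s2  (read d: s2→s2)
  step 10: s2  (read c: s2→s2)

The earliest repeat is at step j = 4: A is in s2, which it already visited at step i = 3.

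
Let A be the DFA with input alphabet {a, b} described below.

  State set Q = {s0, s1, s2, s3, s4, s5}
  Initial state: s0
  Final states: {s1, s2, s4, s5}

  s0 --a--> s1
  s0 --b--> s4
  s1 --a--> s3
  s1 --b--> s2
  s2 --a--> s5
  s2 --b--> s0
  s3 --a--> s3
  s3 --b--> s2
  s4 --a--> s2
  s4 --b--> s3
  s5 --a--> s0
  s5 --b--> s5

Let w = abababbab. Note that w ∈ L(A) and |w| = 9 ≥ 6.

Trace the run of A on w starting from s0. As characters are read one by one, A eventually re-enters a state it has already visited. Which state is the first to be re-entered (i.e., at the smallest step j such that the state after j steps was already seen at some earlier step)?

s5

Run of A on w = a b a b a b b a b:
  step 0: s0  (start)
  step 1: s1  (read a: s0→s1)
  step 2: s2  (read b: s1→s2)
  step 3: s5  (read a: s2→s5)
  step 4: s5  (read b: s5→s5)   ← first repeat (s5 seen earlier)
  step 5: s0  (read a: s5→s0)
  step 6: s4  (read b: s0→s4)
  step 7: s3  (read b: s4→s3)
  step 8: s3  (read a: s3→s3)
  step 9: s2  (read b: s3→s2)

The earliest repeat is at step j = 4: A is in s5, which it already visited at step i = 3.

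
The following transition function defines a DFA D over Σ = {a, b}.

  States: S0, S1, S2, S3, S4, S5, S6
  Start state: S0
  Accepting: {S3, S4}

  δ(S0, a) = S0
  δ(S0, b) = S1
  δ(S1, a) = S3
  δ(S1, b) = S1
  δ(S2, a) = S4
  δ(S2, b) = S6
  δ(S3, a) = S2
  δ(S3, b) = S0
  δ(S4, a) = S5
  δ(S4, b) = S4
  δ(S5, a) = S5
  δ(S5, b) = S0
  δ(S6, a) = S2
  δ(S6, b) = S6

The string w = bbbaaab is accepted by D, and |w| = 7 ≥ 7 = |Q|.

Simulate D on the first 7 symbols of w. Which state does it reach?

S4

State sequence: S0 -b-> S1 -b-> S1 -b-> S1 -a-> S3 -a-> S2 -a-> S4 -b-> S4

After reading 7 characters, D is in state S4.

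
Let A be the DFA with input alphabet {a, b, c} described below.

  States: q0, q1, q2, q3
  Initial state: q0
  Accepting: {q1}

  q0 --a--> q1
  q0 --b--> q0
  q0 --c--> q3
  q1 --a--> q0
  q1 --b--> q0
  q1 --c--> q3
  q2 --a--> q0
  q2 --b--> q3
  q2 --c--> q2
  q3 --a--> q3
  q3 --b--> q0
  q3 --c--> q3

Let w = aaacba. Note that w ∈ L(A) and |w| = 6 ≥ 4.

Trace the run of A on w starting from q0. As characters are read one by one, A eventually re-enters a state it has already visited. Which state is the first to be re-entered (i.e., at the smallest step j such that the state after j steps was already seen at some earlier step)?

State sequence: q0 -a-> q1 -a-> q0 -a-> q1 -c-> q3 -b-> q0 -a-> q1
First repeat at step 2: q0 was already visited.

The earliest repeat is at step j = 2: A is in q0, which it already visited at step i = 0.
Since A has 4 states, any run of length ≥ 4 visits 4+1 states, so by pigeonhole some state repeats within the first 4 steps — that repeat gives the pumpable loop.

q0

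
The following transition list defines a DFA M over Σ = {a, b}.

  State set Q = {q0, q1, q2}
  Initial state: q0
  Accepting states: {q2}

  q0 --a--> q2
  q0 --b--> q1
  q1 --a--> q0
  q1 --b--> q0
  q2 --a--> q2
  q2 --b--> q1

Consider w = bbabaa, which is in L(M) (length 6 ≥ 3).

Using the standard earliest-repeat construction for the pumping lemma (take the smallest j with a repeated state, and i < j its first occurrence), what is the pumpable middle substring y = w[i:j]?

Run of M on w = b b a b a a:
  step 0: q0  (start)
  step 1: q1  (read b: q0→q1)
  step 2: q0  (read b: q1→q0)   ← first repeat (q0 seen earlier)
  step 3: q2  (read a: q0→q2)
  step 4: q1  (read b: q2→q1)
  step 5: q0  (read a: q1→q0)
  step 6: q2  (read a: q0→q2)

So i = 0, j = 2, giving x = w[0:0] = ε, y = w[0:2] = bb, z = w[2:6] = abaa.
Check: |xy| = 2 ≤ 3 and |y| = 2 ≥ 1. Reading y takes M from q0 back to q0, so every xyⁱz is accepted.
Pumping length from the standard proof: p = 3 (the number of states). The repeated state found above gives |xy| = j ≤ 3 and |y| = j − i ≥ 1.

bb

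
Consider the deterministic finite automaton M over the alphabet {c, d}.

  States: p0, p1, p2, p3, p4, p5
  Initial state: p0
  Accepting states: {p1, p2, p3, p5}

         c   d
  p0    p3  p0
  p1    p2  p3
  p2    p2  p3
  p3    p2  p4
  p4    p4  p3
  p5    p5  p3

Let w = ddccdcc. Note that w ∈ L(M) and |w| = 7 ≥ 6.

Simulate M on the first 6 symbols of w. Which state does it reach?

State sequence: p0 -d-> p0 -d-> p0 -c-> p3 -c-> p2 -d-> p3 -c-> p2

After reading 6 characters, M is in state p2.

p2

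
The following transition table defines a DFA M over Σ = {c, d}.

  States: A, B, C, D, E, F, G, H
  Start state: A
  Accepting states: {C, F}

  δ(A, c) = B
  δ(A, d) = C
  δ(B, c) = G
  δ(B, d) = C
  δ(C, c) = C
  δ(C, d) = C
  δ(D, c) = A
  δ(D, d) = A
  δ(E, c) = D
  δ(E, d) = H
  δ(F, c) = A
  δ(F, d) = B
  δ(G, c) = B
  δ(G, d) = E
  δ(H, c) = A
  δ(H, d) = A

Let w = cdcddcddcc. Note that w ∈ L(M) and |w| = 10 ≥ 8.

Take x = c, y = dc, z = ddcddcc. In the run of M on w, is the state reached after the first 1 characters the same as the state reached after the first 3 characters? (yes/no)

Run of M on the first 3 characters of w = c d c:
  step 0: A  (start)
  step 1: B  (read c: A→B)
  step 2: C  (read d: B→C)
  step 3: C  (read c: C→C)

After x (step 1): B. After xy (step 3): C.
They differ (B ≠ C), so y is not a cycle from the state after x; this split is not the one the pumping-lemma construction produces, and pumping y need not keep the string in L(M).

no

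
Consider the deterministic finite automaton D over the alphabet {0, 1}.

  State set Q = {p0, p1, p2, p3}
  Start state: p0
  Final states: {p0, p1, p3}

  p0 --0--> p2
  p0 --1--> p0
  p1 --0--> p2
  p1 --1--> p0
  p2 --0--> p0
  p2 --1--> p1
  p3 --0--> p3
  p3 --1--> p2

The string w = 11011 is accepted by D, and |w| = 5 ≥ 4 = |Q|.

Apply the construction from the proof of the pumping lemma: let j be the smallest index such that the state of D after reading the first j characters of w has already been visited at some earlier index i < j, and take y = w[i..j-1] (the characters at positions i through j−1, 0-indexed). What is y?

1

Run of D on w = 1 1 0 1 1:
  step 0: p0  (start)
  step 1: p0  (read 1: p0→p0)   ← first repeat (p0 seen earlier)
  step 2: p0  (read 1: p0→p0)
  step 3: p2  (read 0: p0→p2)
  step 4: p1  (read 1: p2→p1)
  step 5: p0  (read 1: p1→p0)

So i = 0, j = 1, giving x = w[0:0] = ε, y = w[0:1] = 1, z = w[1:5] = 1011.
Check: |xy| = 1 ≤ 4 and |y| = 1 ≥ 1. Reading y takes D from p0 back to p0, so every xyⁱz is accepted.
Pumping length from the standard proof: p = 4 (the number of states). The repeated state found above gives |xy| = j ≤ 4 and |y| = j − i ≥ 1.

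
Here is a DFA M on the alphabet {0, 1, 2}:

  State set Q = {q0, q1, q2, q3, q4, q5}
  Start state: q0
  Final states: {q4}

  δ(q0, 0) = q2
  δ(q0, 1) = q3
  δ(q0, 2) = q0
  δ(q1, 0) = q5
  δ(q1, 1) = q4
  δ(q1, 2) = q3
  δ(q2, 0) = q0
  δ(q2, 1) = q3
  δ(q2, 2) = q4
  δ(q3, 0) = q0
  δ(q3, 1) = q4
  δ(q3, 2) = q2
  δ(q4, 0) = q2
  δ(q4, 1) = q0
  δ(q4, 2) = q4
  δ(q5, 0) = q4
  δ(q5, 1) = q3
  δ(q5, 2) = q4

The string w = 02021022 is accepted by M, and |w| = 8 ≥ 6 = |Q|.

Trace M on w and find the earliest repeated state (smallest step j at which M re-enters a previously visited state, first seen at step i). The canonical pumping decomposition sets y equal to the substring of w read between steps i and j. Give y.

Run of M on w = 0 2 0 2 1 0 2 2:
  step 0: q0  (start)
  step 1: q2  (read 0: q0→q2)
  step 2: q4  (read 2: q2→q4)
  step 3: q2  (read 0: q4→q2)   ← first repeat (q2 seen earlier)
  step 4: q4  (read 2: q2→q4)
  step 5: q0  (read 1: q4→q0)
  step 6: q2  (read 0: q0→q2)
  step 7: q4  (read 2: q2→q4)
  step 8: q4  (read 2: q4→q4)

So i = 1, j = 3, giving x = w[0:1] = 0, y = w[1:3] = 20, z = w[3:8] = 21022.
Check: |xy| = 3 ≤ 6 and |y| = 2 ≥ 1. Reading y takes M from q2 back to q2, so every xyⁱz is accepted.

20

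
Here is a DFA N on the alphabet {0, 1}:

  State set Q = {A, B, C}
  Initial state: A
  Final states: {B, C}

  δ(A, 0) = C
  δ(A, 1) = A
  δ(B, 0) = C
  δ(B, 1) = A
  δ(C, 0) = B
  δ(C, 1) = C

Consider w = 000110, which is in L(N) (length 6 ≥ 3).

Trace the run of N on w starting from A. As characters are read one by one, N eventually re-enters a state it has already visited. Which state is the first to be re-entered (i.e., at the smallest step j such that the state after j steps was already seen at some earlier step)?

State sequence: A -0-> C -0-> B -0-> C -1-> C -1-> C -0-> B
First repeat at step 3: C was already visited.

The earliest repeat is at step j = 3: N is in C, which it already visited at step i = 1.
Since N has 3 states, any run of length ≥ 3 visits 3+1 states, so by pigeonhole some state repeats within the first 3 steps — that repeat gives the pumpable loop.

C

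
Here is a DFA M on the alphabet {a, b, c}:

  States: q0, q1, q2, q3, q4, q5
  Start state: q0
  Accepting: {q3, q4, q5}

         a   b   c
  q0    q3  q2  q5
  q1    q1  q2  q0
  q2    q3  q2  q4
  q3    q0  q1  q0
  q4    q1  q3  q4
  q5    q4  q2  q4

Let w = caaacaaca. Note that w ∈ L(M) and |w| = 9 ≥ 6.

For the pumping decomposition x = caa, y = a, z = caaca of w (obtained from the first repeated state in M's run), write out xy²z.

caaaacaaca

xy^2z = caa·a·a·caaca = caaaacaaca.
Reading y = a takes M from q1 back to q1, so after x·y·y the machine is still in q1, and z then leads to the accepting state q4. Hence caaaacaaca ∈ L(M).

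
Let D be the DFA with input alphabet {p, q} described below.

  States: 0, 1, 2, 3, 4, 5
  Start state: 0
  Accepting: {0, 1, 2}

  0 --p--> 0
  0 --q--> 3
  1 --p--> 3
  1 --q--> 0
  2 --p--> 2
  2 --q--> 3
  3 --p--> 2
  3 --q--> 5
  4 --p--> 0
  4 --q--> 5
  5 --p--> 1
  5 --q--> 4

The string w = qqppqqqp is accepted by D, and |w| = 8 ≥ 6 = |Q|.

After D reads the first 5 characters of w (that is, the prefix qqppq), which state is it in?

5

State sequence: 0 -q-> 3 -q-> 5 -p-> 1 -p-> 3 -q-> 5

After reading 5 characters, D is in state 5.
(This kind of state-tracing is the core of the pumping-lemma construction: with 6 states, pigeonhole forces a repeat within the first 6 steps.)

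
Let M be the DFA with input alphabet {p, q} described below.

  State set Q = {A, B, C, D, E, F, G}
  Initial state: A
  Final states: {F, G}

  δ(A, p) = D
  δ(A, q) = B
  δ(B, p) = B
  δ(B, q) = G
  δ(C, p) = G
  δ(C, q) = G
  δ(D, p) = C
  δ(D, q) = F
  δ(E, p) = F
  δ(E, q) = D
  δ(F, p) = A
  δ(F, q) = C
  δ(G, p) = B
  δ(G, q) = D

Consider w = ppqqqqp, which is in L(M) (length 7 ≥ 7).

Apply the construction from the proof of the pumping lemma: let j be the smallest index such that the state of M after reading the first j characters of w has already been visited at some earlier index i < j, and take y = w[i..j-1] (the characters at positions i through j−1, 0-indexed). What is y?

pqq

Run of M on w = p p q q q q p:
  step 0: A  (start)
  step 1: D  (read p: A→D)
  step 2: C  (read p: D→C)
  step 3: G  (read q: C→G)
  step 4: D  (read q: G→D)   ← first repeat (D seen earlier)
  step 5: F  (read q: D→F)
  step 6: C  (read q: F→C)
  step 7: G  (read p: C→G)

So i = 1, j = 4, giving x = w[0:1] = p, y = w[1:4] = pqq, z = w[4:7] = qqp.
Check: |xy| = 4 ≤ 7 and |y| = 3 ≥ 1. Reading y takes M from D back to D, so every xyⁱz is accepted.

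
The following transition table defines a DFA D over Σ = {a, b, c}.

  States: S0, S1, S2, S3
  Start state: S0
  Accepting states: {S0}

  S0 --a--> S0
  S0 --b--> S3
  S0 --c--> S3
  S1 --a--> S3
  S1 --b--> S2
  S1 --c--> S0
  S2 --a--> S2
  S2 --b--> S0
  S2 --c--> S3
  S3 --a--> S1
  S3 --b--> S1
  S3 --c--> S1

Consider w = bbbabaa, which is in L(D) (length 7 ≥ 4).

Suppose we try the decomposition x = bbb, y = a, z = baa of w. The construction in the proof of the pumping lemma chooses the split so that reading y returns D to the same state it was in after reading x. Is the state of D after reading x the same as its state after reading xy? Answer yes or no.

yes

Run of D on the first 4 characters of w = b b b a:
  step 0: S0  (start)
  step 1: S3  (read b: S0→S3)
  step 2: S1  (read b: S3→S1)
  step 3: S2  (read b: S1→S2)
  step 4: S2  (read a: S2→S2)

After x (step 3): S2. After xy (step 4): S2.
They match, so y = a drives D around a cycle from S2 back to itself; pumping y any number of times keeps D in S2 before reading z, and xyⁱz ∈ L(D) for every i ≥ 0.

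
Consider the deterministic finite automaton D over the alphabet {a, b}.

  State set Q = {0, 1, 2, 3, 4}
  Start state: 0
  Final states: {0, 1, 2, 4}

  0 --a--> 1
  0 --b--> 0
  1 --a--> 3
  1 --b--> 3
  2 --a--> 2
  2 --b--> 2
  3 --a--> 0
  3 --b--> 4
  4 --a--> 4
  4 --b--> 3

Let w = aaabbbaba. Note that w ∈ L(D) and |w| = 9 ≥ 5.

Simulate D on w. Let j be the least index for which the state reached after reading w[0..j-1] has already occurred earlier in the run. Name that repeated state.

State sequence: 0 -a-> 1 -a-> 3 -a-> 0 -b-> 0 -b-> 0 -b-> 0 -a-> 1 -b-> 3 -a-> 0
First repeat at step 3: 0 was already visited.

The earliest repeat is at step j = 3: D is in 0, which it already visited at step i = 0.
Since D has 5 states, any run of length ≥ 5 visits 5+1 states, so by pigeonhole some state repeats within the first 5 steps — that repeat gives the pumpable loop.

0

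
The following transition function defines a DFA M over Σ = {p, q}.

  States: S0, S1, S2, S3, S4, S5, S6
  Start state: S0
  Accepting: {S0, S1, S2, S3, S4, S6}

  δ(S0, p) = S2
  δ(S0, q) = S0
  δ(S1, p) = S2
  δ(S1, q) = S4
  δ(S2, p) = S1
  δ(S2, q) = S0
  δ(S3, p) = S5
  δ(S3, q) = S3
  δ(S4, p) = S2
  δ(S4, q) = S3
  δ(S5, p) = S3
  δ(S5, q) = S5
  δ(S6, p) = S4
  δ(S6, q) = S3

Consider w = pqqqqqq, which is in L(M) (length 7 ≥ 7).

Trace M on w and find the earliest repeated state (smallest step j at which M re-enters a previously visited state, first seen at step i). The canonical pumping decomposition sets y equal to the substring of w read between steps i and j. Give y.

pq

Run of M on w = p q q q q q q:
  step 0: S0  (start)
  step 1: S2  (read p: S0→S2)
  step 2: S0  (read q: S2→S0)   ← first repeat (S0 seen earlier)
  step 3: S0  (read q: S0→S0)
  step 4: S0  (read q: S0→S0)
  step 5: S0  (read q: S0→S0)
  step 6: S0  (read q: S0→S0)
  step 7: S0  (read q: S0→S0)

So i = 0, j = 2, giving x = w[0:0] = ε, y = w[0:2] = pq, z = w[2:7] = qqqqq.
Check: |xy| = 2 ≤ 7 and |y| = 2 ≥ 1. Reading y takes M from S0 back to S0, so every xyⁱz is accepted.
The DFA has 7 states, so the proof of the pumping lemma guarantees a repeated state among the first 7+1 visited; the segment between the two visits is the pumpable y.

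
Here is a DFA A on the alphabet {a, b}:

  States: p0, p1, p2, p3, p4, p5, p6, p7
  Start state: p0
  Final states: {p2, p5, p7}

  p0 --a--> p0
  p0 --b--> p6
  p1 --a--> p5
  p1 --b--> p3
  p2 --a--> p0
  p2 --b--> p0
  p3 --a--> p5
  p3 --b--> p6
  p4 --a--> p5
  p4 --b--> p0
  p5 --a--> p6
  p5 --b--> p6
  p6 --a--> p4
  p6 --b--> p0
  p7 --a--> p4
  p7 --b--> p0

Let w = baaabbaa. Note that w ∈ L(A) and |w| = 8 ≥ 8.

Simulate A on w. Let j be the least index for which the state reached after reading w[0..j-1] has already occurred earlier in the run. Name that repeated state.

State sequence: p0 -b-> p6 -a-> p4 -a-> p5 -a-> p6 -b-> p0 -b-> p6 -a-> p4 -a-> p5
First repeat at step 4: p6 was already visited.

The earliest repeat is at step j = 4: A is in p6, which it already visited at step i = 1.
Pumping length from the standard proof: p = 8 (the number of states). The repeated state found above gives |xy| = j ≤ 8 and |y| = j − i ≥ 1.

p6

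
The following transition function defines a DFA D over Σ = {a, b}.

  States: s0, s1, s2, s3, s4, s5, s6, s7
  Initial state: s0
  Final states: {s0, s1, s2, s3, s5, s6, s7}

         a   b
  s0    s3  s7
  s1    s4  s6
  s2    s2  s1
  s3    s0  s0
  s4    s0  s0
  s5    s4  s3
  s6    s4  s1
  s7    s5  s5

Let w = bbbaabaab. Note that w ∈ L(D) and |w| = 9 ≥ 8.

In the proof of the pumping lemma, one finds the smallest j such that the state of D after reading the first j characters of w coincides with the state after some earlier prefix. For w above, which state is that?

Run of D on w = b b b a a b a a b:
  step 0: s0  (start)
  step 1: s7  (read b: s0→s7)
  step 2: s5  (read b: s7→s5)
  step 3: s3  (read b: s5→s3)
  step 4: s0  (read a: s3→s0)   ← first repeat (s0 seen earlier)
  step 5: s3  (read a: s0→s3)
  step 6: s0  (read b: s3→s0)
  step 7: s3  (read a: s0→s3)
  step 8: s0  (read a: s3→s0)
  step 9: s7  (read b: s0→s7)

The earliest repeat is at step j = 4: D is in s0, which it already visited at step i = 0.
Since D has 8 states, any run of length ≥ 8 visits 8+1 states, so by pigeonhole some state repeats within the first 8 steps — that repeat gives the pumpable loop.

s0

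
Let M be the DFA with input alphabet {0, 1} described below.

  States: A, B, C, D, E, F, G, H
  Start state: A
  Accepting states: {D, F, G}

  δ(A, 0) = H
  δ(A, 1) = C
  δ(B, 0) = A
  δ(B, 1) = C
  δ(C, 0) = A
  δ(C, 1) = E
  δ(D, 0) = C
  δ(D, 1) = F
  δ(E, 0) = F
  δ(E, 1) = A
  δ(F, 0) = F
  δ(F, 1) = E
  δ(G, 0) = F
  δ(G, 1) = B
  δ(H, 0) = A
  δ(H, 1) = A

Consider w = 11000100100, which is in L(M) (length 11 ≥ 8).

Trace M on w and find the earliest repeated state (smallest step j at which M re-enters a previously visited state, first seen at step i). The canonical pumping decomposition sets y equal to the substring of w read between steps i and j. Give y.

0

State sequence: A -1-> C -1-> E -0-> F -0-> F -0-> F -1-> E -0-> F -0-> F -1-> E -0-> F -0-> F
First repeat at step 4: F was already visited.

So i = 3, j = 4, giving x = w[0:3] = 110, y = w[3:4] = 0, z = w[4:11] = 0100100.
Check: |xy| = 4 ≤ 8 and |y| = 1 ≥ 1. Reading y takes M from F back to F, so every xyⁱz is accepted.
Since M has 8 states, any run of length ≥ 8 visits 8+1 states, so by pigeonhole some state repeats within the first 8 steps — that repeat gives the pumpable loop.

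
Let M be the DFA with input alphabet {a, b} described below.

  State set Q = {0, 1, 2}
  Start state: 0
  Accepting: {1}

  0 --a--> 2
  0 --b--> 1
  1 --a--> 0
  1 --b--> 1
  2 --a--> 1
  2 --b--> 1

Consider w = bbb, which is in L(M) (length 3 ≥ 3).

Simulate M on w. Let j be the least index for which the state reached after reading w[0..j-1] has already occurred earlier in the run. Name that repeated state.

Run of M on w = b b b:
  step 0: 0  (start)
  step 1: 1  (read b: 0→1)
  step 2: 1  (read b: 1→1)   ← first repeat (1 seen earlier)
  step 3: 1  (read b: 1→1)

The earliest repeat is at step j = 2: M is in 1, which it already visited at step i = 1.

1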